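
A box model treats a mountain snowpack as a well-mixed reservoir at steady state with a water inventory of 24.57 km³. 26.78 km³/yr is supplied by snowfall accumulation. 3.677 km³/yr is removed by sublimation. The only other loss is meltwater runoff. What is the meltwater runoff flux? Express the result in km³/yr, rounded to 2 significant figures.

At steady state ΣF_in = ΣF_out.
ΣF_in = 26.780 km³/yr.
Meltwater runoff flux = ΣF_in − (3.677) = 26.780 − 3.677 = 23.10 km³/yr.

23 km³/yr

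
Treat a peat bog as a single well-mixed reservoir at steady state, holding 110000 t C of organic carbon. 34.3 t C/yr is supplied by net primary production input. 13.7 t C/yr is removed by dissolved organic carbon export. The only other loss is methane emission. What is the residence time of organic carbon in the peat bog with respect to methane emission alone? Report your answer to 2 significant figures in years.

5300 yr

At steady state ΣF_in = ΣF_out.
ΣF_in = 34.300 t C/yr.
Methane emission flux = ΣF_in − (13.7) = 34.300 − 13.70 = 20.60 t C/yr.
τ = M / F = 110000 / 20.60 = 5340 yr.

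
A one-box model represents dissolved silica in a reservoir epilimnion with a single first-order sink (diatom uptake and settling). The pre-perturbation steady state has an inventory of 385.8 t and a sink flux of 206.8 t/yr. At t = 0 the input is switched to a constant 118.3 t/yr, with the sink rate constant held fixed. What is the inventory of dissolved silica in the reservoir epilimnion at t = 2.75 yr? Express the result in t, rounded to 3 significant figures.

τ = M₀/F₀ = 385.8/206.8 = 1.866 yr; rate constant k = 1/τ.
New steady state M_∞ = F₁/k = F₁·τ = 118.3 × 1.866 = 220.70 t.
M(t) = M_∞ + (M₀ − M_∞)·e^(−t/τ); t/τ = 2.75/1.866 = 1.474, so e^(−t/τ) = 0.2290.
M(t) = 220.70 + 165.1 × 0.2290 = 258.50 t.

259 t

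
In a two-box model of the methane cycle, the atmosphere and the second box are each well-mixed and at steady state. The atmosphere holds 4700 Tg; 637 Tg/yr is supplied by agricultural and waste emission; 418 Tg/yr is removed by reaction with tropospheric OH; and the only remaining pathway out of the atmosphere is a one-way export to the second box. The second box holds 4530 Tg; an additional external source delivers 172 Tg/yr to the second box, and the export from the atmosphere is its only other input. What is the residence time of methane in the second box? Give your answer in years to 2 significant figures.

12 yr

Balance the atmosphere: ΣF_in = 637.00 Tg/yr.
Export to the second box = ΣF_in − (418) = 219.00 Tg/yr.
Total input to the second box = 219.00 + 172 = 391.00 Tg/yr; at steady state this equals its total output.
τ = M / F = 4530 / 391.00 = 11.59 yr.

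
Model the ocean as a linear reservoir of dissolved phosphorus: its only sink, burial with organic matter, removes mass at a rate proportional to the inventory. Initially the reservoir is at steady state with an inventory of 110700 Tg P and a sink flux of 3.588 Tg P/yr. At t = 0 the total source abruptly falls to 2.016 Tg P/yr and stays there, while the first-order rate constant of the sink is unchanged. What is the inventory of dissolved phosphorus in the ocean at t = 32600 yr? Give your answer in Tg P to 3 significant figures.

79100 Tg P

The sink rate constant is k = F₀/M₀ = 3.588/110700 = 3.241×10^-5 yr⁻¹.
Solving dM/dt = F₁ − kM with M(0) = M₀ gives M(t) = F₁/k + (M₀ − F₁/k)·e^(−kt).
F₁/k = 2.016/3.241×10^-5 = 62199 Tg P; kt = 3.241×10^-5 × 32600 = 1.057, e^(−kt) = 0.3476.
M(32600) = 62199 + (110700 − 62199) × 0.3476 = 62199 + 16860 = 79059 Tg P.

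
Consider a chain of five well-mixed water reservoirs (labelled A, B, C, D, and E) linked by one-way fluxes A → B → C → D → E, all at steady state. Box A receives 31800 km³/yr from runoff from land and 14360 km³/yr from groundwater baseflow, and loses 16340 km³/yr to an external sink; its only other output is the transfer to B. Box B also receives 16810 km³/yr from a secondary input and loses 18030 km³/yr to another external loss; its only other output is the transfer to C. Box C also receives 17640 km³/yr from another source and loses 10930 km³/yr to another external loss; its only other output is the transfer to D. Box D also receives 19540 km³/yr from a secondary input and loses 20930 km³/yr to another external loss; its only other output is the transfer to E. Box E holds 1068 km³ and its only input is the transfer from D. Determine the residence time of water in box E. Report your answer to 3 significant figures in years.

Box A: F(A→B) = (31800 + 14360) − 16340 = 29820 km³/yr.
Box B: F(B→C) = (29820 + 16810) − 18030 = 28600 km³/yr.
Box C: F(C→D) = (28600 + 17640) − 10930 = 35310 km³/yr.
Box D: F(D→E) = (35310 + 19540) − 20930 = 33920 km³/yr.
Box E throughput = its input = 33920 km³/yr; τ = 1068 / 33920 = 0.03149 yr.

0.0315 yr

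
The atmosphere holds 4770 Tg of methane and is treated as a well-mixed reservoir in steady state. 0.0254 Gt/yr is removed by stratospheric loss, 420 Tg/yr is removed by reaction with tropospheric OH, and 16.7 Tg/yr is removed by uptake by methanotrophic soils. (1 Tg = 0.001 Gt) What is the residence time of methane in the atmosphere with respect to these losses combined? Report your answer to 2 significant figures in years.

10 yr

Convert the stratospheric loss flux: 0.0254 Gt/yr = 25.40 Tg/yr.
Total removal = 25.40 + 420.0 + 16.70 = 462.10 Tg/yr.
τ = M / ΣF_out = 4770 / 462.10 = 10.32 yr.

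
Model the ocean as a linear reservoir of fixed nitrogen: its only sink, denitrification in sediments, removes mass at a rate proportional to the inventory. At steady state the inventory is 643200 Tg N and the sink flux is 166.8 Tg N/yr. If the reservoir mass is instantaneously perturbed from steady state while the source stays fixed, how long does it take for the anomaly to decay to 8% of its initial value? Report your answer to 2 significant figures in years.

9700 yr

For a linear reservoir the anomaly decays as exp(−t/τ) with τ = M/F = 643200/166.8 = 3856 yr.
exp(−t/τ) = 0.08 ⇒ t = −τ ln(0.08) = 3856 × 2.526 = 9740 yr.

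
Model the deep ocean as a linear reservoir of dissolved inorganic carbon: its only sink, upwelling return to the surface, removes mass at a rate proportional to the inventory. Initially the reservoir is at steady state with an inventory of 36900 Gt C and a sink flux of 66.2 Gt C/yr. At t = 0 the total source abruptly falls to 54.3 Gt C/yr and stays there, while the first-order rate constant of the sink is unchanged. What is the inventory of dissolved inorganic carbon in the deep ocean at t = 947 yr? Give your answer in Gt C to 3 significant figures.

τ = M₀/F₀ = 36900/66.2 = 557.4 yr; rate constant k = 1/τ.
New steady state M_∞ = F₁/k = F₁·τ = 54.3 × 557.4 = 30267 Gt C.
M(t) = M_∞ + (M₀ − M_∞)·e^(−t/τ); t/τ = 947/557.4 = 1.699, so e^(−t/τ) = 0.1829.
M(t) = 30267 + 6633 × 0.1829 = 31480 Gt C.

31500 Gt C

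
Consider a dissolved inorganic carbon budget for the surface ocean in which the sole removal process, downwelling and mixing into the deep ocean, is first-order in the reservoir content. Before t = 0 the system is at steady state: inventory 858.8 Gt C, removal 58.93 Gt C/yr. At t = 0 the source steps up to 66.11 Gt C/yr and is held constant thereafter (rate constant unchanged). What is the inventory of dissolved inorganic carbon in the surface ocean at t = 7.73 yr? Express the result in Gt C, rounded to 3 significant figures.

Residence time τ = M₀/F₀ = 14.57 yr. The eventual steady state is M_∞ = M₀·(F₁/F₀) = 858.8 × 66.11/58.93 = 963.44 Gt C.
The anomaly ΔM(t) = M(t) − M_∞ decays as ΔM₀·e^(−t/τ) with ΔM₀ = 858.8 − 963.44 = −104.6 Gt C.
At t = 7.73 yr, e^(−t/τ) = e^(−0.5304) = 0.5884, so ΔM = −61.56 Gt C and M = 963.44 − 61.56 = 901.87 Gt C.

902 Gt C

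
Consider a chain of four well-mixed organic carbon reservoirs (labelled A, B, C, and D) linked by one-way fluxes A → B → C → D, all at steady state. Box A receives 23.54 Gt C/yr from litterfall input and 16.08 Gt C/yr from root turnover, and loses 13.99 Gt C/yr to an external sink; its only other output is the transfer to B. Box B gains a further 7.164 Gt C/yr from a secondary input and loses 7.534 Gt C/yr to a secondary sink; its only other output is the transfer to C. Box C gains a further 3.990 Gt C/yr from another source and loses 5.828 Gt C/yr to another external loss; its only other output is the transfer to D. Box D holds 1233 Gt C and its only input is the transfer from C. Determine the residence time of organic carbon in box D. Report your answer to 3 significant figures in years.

52.6 yr

Box A: F(A→B) = (23.54 + 16.08) − 13.99 = 25.630 Gt C/yr.
Box B: F(B→C) = (25.630 + 7.164) − 7.534 = 25.260 Gt C/yr.
Box C: F(C→D) = (25.260 + 3.990) − 5.828 = 23.422 Gt C/yr.
Box D throughput = its input = 23.422 Gt C/yr; τ = 1233 / 23.422 = 52.64 yr.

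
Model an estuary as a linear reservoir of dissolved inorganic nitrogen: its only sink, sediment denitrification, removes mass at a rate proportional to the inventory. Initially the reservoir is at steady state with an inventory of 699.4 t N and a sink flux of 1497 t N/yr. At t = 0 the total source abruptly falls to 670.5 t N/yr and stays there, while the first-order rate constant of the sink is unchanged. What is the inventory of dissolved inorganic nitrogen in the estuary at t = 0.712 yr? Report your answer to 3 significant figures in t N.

Residence time τ = M₀/F₀ = 0.4672 yr. The eventual steady state is M_∞ = M₀·(F₁/F₀) = 699.4 × 670.5/1497 = 313.26 t N.
The anomaly ΔM(t) = M(t) − M_∞ decays as ΔM₀·e^(−t/τ) with ΔM₀ = 699.4 − 313.26 = 386.1 t N.
At t = 0.712 yr, e^(−t/τ) = e^(−1.524) = 0.2178, so ΔM = 84.12 t N and M = 313.26 + 84.12 = 397.38 t N.

397 t N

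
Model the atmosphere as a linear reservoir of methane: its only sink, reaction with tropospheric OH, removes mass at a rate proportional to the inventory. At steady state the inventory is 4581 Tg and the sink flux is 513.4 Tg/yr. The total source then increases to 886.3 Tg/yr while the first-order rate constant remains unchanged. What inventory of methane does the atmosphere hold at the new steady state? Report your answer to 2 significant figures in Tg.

7900 Tg

Rate constant k = F/M = 513.4 / 4581 = 0.1121 yr⁻¹.
At the new steady state, source = k·M_new ⇒ M_new = 886.3 / 0.1121 = 7908 Tg.
(Equivalently M_new = M × F_new/F_old = 4581 × 886.3/513.4.)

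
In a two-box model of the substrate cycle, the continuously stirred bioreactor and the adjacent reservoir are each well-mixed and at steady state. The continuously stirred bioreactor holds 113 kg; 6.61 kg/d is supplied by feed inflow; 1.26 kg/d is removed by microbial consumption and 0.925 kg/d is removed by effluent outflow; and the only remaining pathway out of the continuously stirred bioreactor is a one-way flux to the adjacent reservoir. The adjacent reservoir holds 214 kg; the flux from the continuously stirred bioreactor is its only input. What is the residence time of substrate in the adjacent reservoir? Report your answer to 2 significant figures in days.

48 d

Balance the continuously stirred bioreactor: ΣF_in = 6.6100 kg/d.
Flux to the adjacent reservoir = ΣF_in − (1.26 + 0.925) = 4.4250 kg/d.
At steady state the output of the adjacent reservoir equals its input, 4.4250 kg/d.
τ = M / F = 214 / 4.4250 = 48.36 d.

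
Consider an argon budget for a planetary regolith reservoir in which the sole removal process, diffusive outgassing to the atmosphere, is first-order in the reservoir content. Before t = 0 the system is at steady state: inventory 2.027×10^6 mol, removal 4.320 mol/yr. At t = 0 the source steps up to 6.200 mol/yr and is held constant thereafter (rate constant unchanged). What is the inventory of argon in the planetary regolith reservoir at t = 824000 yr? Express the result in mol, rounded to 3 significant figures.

2.76×10^6 mol

The sink rate constant is k = F₀/M₀ = 4.320/2.027×10^6 = 2.131×10^-6 yr⁻¹.
Solving dM/dt = F₁ − kM with M(0) = M₀ gives M(t) = F₁/k + (M₀ − F₁/k)·e^(−kt).
F₁/k = 6.200/2.131×10^-6 = 2.9091×10^6 mol; kt = 2.131×10^-6 × 824000 = 1.756, e^(−kt) = 0.1727.
M(824000) = 2.9091×10^6 + (2.027×10^6 − 2.9091×10^6) × 0.1727 = 2.9091×10^6 − 152400 = 2.7568×10^6 mol.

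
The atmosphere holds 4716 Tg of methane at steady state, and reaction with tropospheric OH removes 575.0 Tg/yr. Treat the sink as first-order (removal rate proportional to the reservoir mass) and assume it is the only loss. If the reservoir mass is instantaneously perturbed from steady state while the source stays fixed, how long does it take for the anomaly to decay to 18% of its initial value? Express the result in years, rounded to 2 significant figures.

For a linear reservoir the anomaly decays as exp(−t/τ) with τ = M/F = 4716/575.0 = 8.202 yr.
exp(−t/τ) = 0.18 ⇒ t = −τ ln(0.18) = 8.202 × 1.715 = 14.06 yr.

14 yr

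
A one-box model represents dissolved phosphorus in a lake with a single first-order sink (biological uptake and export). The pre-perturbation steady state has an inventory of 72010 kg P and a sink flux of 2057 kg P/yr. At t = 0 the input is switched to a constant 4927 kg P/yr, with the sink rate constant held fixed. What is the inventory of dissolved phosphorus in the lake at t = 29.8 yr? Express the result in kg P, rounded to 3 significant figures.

τ = M₀/F₀ = 72010/2057 = 35.01 yr; rate constant k = 1/τ.
New steady state M_∞ = F₁/k = F₁·τ = 4927 × 35.01 = 172480 kg P.
M(t) = M_∞ + (M₀ − M_∞)·e^(−t/τ); t/τ = 29.8/35.01 = 0.8513, so e^(−t/τ) = 0.4269.
M(t) = 172480 − 100500 × 0.4269 = 129590 kg P.

130000 kg P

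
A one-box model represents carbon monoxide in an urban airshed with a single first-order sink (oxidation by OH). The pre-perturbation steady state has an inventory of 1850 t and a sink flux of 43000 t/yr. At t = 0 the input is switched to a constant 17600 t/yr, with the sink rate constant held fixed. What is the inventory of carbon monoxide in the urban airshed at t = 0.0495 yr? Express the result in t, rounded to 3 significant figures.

The sink rate constant is k = F₀/M₀ = 43000/1850 = 23.24 yr⁻¹.
Solving dM/dt = F₁ − kM with M(0) = M₀ gives M(t) = F₁/k + (M₀ − F₁/k)·e^(−kt).
F₁/k = 17600/23.24 = 757.21 t; kt = 23.24 × 0.0495 = 1.151, e^(−kt) = 0.3165.
M(0.0495) = 757.21 + (1850 − 757.21) × 0.3165 = 757.21 + 345.8 = 1103.0 t.

1100 t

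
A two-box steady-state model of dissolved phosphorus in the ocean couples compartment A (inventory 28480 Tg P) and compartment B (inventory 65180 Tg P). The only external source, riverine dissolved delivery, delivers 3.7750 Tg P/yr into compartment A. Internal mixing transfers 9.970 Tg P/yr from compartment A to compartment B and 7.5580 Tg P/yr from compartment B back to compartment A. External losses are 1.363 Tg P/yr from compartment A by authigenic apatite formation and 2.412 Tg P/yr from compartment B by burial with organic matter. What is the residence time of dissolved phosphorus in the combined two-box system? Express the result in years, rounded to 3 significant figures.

Treat the two boxes together as one reservoir: the mixing fluxes between them are internal recycling, so τ = ΣM / Σ(external losses).
M_total = 28480 + 65180 = 93660 Tg P.
ΣF_external_out = 1.363 + 2.412 = 3.7750 Tg P/yr.
τ = M_total / ΣF_ext = 93660 / 3.7750 = 24810 yr.

24800 yr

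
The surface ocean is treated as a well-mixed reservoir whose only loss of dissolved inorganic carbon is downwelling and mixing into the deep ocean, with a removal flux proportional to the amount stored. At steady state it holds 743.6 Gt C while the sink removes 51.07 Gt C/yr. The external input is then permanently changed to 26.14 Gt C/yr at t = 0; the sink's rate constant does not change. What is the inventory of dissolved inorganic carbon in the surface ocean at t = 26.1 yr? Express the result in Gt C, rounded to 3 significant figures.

441 Gt C

τ = M₀/F₀ = 743.6/51.07 = 14.56 yr; rate constant k = 1/τ.
New steady state M_∞ = F₁/k = F₁·τ = 26.14 × 14.56 = 380.61 Gt C.
M(t) = M_∞ + (M₀ − M_∞)·e^(−t/τ); t/τ = 26.1/14.56 = 1.793, so e^(−t/τ) = 0.1665.
M(t) = 380.61 + 363.0 × 0.1665 = 441.06 Gt C.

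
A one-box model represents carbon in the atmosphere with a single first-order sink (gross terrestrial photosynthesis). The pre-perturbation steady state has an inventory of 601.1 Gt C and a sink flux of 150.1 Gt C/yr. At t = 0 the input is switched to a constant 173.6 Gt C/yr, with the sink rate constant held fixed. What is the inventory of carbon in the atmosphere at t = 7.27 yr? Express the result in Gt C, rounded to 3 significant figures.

τ = M₀/F₀ = 601.1/150.1 = 4.005 yr; rate constant k = 1/τ.
New steady state M_∞ = F₁/k = F₁·τ = 173.6 × 4.005 = 695.21 Gt C.
M(t) = M_∞ + (M₀ − M_∞)·e^(−t/τ); t/τ = 7.27/4.005 = 1.815, so e^(−t/τ) = 0.1628.
M(t) = 695.21 − 94.11 × 0.1628 = 679.89 Gt C.

680 Gt C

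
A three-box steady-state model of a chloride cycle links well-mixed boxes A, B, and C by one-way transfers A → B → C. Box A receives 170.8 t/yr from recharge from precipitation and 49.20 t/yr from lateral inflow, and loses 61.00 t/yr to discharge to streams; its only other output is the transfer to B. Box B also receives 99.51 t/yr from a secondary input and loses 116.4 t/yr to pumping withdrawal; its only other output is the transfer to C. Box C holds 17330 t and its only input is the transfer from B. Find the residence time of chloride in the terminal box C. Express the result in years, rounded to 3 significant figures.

Box A: F(A→B) = (170.8 + 49.20) − 61.00 = 159.00 t/yr.
Box B: F(B→C) = (159.00 + 99.51) − 116.4 = 142.11 t/yr.
Box C throughput = its input = 142.11 t/yr; τ = 17330 / 142.11 = 121.9 yr.

122 yr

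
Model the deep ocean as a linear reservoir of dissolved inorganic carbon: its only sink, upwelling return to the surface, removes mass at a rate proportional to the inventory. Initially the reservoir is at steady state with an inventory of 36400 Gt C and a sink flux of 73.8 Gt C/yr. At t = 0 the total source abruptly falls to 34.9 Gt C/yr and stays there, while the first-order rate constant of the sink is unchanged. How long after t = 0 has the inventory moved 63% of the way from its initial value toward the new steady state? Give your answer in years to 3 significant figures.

τ = M₀/F₀ = 36400/73.8 = 493.2 yr.
The remaining gap fraction is e^(−t/τ); 63% covered ⇒ e^(−t/τ) = 0.370.
t = −τ ln(0.370) = 493.2 × 0.9943 = 490.4 yr.

490 yr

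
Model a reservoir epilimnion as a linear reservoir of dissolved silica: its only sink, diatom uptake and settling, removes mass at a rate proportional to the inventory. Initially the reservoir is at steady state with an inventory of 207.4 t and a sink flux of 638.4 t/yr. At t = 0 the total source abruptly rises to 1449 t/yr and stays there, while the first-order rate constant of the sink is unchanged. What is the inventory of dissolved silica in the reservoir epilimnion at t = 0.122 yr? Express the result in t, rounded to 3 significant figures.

τ = M₀/F₀ = 207.4/638.4 = 0.3249 yr; rate constant k = 1/τ.
New steady state M_∞ = F₁/k = F₁·τ = 1449 × 0.3249 = 470.74 t.
M(t) = M_∞ + (M₀ − M_∞)·e^(−t/τ); t/τ = 0.122/0.3249 = 0.3755, so e^(−t/τ) = 0.6869.
M(t) = 470.74 − 263.3 × 0.6869 = 289.85 t.

290 t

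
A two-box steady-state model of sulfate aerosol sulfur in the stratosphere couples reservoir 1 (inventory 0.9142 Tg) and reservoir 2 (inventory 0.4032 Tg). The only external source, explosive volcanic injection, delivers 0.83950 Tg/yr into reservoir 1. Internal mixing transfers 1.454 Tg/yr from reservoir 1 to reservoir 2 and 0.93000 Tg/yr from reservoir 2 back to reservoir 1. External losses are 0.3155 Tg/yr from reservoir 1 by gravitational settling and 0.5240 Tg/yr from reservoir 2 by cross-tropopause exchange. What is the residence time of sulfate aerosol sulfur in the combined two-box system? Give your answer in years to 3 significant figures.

Residence time in the combined system uses the total inventory and the total *external* removal — internal exchanges between the two boxes cancel.
M_total = 0.9142 + 0.4032 = 1.3174 Tg.
ΣF_external_out = 0.3155 + 0.5240 = 0.83950 Tg/yr.
τ = M_total / ΣF_ext = 1.3174 / 0.83950 = 1.569 yr.

1.57 yr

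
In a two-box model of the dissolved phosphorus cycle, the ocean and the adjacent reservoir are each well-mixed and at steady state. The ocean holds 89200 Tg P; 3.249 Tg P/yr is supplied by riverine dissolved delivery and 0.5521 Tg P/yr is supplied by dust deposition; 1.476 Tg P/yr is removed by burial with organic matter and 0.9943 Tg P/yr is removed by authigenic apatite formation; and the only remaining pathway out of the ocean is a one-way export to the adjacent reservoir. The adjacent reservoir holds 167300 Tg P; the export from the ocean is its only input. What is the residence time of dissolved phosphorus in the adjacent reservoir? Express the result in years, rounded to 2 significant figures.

130000 yr

Balance the ocean: ΣF_in = 3.249 + 0.5521 = 3.8011 Tg P/yr.
Export to the adjacent reservoir = ΣF_in − (1.476 + 0.9943) = 1.3308 Tg P/yr.
At steady state the output of the adjacent reservoir equals its input, 1.3308 Tg P/yr.
τ = M / F = 167300 / 1.3308 = 125700 yr.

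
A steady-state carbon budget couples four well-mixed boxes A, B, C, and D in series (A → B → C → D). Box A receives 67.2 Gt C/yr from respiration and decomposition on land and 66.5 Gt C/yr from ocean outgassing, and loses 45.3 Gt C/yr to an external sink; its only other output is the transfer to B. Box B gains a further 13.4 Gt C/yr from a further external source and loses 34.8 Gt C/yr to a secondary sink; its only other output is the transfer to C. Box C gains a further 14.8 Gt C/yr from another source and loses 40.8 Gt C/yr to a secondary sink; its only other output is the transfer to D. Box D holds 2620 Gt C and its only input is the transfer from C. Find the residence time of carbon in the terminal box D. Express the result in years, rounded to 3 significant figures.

63.9 yr

Box A: F(A→B) = (67.2 + 66.5) − 45.3 = 88.400 Gt C/yr.
Box B: F(B→C) = (88.400 + 13.4) − 34.8 = 67.000 Gt C/yr.
Box C: F(C→D) = (67.000 + 14.8) − 40.8 = 41.000 Gt C/yr.
Box D throughput = its input = 41.000 Gt C/yr; τ = 2620 / 41.000 = 63.90 yr.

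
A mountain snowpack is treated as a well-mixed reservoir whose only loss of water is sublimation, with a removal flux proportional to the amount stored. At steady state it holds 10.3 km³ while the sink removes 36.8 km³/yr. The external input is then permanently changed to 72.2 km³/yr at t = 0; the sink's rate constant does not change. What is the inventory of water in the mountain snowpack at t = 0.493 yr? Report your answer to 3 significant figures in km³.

Residence time τ = M₀/F₀ = 0.2799 yr. The eventual steady state is M_∞ = M₀·(F₁/F₀) = 10.3 × 72.2/36.8 = 20.208 km³.
The anomaly ΔM(t) = M(t) − M_∞ decays as ΔM₀·e^(−t/τ) with ΔM₀ = 10.3 − 20.208 = −9.908 km³.
At t = 0.493 yr, e^(−t/τ) = e^(−1.761) = 0.1718, so ΔM = −1.702 km³ and M = 20.208 − 1.702 = 18.506 km³.

18.5 km³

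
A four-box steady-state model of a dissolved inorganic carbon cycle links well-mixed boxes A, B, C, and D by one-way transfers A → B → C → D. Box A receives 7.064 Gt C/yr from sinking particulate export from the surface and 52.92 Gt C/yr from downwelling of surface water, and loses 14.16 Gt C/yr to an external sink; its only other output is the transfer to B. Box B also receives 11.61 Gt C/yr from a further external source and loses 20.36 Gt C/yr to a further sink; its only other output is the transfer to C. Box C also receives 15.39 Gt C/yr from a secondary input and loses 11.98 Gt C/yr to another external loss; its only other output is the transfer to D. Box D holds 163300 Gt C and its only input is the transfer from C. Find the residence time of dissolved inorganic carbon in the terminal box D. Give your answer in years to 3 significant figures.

4030 yr

Box A: F(A→B) = (7.064 + 52.92) − 14.16 = 45.824 Gt C/yr.
Box B: F(B→C) = (45.824 + 11.61) − 20.36 = 37.074 Gt C/yr.
Box C: F(C→D) = (37.074 + 15.39) − 11.98 = 40.484 Gt C/yr.
Box D throughput = its input = 40.484 Gt C/yr; τ = 163300 / 40.484 = 4034 yr.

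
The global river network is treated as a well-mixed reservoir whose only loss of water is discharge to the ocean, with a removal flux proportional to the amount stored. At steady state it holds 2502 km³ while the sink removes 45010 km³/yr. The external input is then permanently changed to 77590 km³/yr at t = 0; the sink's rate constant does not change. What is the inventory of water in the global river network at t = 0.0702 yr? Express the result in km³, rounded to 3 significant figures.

The sink rate constant is k = F₀/M₀ = 45010/2502 = 17.99 yr⁻¹.
Solving dM/dt = F₁ − kM with M(0) = M₀ gives M(t) = F₁/k + (M₀ − F₁/k)·e^(−kt).
F₁/k = 77590/17.99 = 4313.0 km³; kt = 17.99 × 0.0702 = 1.263, e^(−kt) = 0.2828.
M(0.0702) = 4313.0 + (2502 − 4313.0) × 0.2828 = 4313.0 − 512.2 = 3800.8 km³.

3800 km³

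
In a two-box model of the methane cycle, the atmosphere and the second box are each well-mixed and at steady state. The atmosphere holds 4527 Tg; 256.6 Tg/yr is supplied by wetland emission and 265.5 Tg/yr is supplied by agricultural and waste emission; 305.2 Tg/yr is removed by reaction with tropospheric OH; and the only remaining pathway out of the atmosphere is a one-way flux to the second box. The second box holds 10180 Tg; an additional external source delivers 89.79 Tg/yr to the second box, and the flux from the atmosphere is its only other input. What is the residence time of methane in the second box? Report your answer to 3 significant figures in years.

Balance the atmosphere: ΣF_in = 256.6 + 265.5 = 522.10 Tg/yr.
Flux to the second box = ΣF_in − (305.2) = 216.90 Tg/yr.
Total input to the second box = 216.90 + 89.79 = 306.69 Tg/yr; at steady state this equals its total output.
τ = M / F = 10180 / 306.69 = 33.19 yr.

33.2 yr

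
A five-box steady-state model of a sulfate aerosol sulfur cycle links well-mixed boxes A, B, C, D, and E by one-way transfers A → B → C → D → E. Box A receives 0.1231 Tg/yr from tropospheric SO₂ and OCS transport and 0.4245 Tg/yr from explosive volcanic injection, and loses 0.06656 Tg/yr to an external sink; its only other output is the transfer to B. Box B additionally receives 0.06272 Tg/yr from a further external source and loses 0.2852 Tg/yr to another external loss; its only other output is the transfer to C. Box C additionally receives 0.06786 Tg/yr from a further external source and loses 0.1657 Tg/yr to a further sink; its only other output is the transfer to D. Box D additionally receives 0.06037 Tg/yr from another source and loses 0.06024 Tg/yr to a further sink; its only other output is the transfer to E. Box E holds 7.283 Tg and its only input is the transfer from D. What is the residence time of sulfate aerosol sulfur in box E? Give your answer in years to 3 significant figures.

Box A: F(A→B) = (0.1231 + 0.4245) − 0.06656 = 0.48104 Tg/yr.
Box B: F(B→C) = (0.48104 + 0.06272) − 0.2852 = 0.25856 Tg/yr.
Box C: F(C→D) = (0.25856 + 0.06786) − 0.1657 = 0.16072 Tg/yr.
Box D: F(D→E) = (0.16072 + 0.06037) − 0.06024 = 0.16085 Tg/yr.
Box E throughput = its input = 0.16085 Tg/yr; τ = 7.283 / 0.16085 = 45.28 yr.

45.3 yr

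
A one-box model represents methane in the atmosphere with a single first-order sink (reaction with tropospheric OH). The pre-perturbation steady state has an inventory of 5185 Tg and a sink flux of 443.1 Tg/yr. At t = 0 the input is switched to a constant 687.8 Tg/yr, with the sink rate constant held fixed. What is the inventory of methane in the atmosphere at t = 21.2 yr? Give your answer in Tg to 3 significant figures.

τ = M₀/F₀ = 5185/443.1 = 11.70 yr; rate constant k = 1/τ.
New steady state M_∞ = F₁/k = F₁·τ = 687.8 × 11.70 = 8048.4 Tg.
M(t) = M_∞ + (M₀ − M_∞)·e^(−t/τ); t/τ = 21.2/11.70 = 1.812, so e^(−t/τ) = 0.1634.
M(t) = 8048.4 − 2863 × 0.1634 = 7580.6 Tg.

7580 Tg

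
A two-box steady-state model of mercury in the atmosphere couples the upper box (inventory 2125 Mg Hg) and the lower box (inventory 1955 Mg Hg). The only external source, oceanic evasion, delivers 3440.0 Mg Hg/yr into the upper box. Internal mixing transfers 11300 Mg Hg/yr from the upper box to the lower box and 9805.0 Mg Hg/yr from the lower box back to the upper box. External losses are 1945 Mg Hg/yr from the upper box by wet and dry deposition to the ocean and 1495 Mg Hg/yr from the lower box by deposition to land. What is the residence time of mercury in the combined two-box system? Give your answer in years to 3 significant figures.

1.19 yr

Residence time in the combined system uses the total inventory and the total *external* removal — internal exchanges between the two boxes cancel.
M_total = 2125 + 1955 = 4080.0 Mg Hg.
ΣF_external_out = 1945 + 1495 = 3440.0 Mg Hg/yr.
τ = M_total / ΣF_ext = 4080.0 / 3440.0 = 1.186 yr.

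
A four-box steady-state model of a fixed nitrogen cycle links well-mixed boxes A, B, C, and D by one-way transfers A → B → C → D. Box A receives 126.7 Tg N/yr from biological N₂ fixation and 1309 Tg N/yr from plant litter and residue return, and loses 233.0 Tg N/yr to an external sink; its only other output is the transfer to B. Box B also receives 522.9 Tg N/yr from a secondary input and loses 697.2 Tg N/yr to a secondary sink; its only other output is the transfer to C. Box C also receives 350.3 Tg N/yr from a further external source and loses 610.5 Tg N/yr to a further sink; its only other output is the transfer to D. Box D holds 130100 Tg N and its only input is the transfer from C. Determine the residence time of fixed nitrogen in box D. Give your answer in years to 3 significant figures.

Box A: F(A→B) = (126.7 + 1309) − 233.0 = 1202.7 Tg N/yr.
Box B: F(B→C) = (1202.7 + 522.9) − 697.2 = 1028.4 Tg N/yr.
Box C: F(C→D) = (1028.4 + 350.3) − 610.5 = 768.20 Tg N/yr.
Box D throughput = its input = 768.20 Tg N/yr; τ = 130100 / 768.20 = 169.4 yr.

169 yr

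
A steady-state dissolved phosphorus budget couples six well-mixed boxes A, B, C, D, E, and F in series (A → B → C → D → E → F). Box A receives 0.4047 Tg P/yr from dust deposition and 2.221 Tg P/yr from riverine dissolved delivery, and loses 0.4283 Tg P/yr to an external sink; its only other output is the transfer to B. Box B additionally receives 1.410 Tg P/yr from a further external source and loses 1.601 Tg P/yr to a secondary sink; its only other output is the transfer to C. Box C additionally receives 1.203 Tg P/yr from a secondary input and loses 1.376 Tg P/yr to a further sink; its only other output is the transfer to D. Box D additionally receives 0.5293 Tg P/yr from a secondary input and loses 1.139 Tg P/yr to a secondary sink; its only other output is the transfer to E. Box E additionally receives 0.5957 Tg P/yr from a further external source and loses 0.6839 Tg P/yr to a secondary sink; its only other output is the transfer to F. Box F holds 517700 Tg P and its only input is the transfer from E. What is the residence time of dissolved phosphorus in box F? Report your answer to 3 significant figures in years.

Box A: F(A→B) = (0.4047 + 2.221) − 0.4283 = 2.1974 Tg P/yr.
Box B: F(B→C) = (2.1974 + 1.410) − 1.601 = 2.0064 Tg P/yr.
Box C: F(C→D) = (2.0064 + 1.203) − 1.376 = 1.8334 Tg P/yr.
Box D: F(D→E) = (1.8334 + 0.5293) − 1.139 = 1.2237 Tg P/yr.
Box E: F(E→F) = (1.2237 + 0.5957) − 0.6839 = 1.1355 Tg P/yr.
Box F throughput = its input = 1.1355 Tg P/yr; τ = 517700 / 1.1355 = 455900 yr.

456000 yr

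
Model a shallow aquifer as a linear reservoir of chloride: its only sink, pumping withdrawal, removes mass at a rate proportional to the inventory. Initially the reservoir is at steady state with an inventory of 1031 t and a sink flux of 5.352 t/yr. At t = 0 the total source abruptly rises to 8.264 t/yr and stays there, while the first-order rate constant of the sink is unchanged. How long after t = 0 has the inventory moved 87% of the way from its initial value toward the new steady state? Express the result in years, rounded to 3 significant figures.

τ = M₀/F₀ = 1031/5.352 = 192.6 yr.
The remaining gap fraction is e^(−t/τ); 87% covered ⇒ e^(−t/τ) = 0.130.
t = −τ ln(0.130) = 192.6 × 2.040 = 393.0 yr.

393 yr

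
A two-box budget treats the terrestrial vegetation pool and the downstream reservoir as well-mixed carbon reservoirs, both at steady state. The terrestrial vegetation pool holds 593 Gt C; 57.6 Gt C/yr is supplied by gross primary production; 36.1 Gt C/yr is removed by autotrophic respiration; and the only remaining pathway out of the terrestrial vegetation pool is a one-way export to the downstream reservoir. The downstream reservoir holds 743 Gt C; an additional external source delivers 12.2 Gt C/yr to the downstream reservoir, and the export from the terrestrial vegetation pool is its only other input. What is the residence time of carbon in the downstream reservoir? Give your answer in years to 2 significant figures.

Balance the terrestrial vegetation pool: ΣF_in = 57.600 Gt C/yr.
Export to the downstream reservoir = ΣF_in − (36.1) = 21.500 Gt C/yr.
Total input to the downstream reservoir = 21.500 + 12.2 = 33.700 Gt C/yr; at steady state this equals its total output.
τ = M / F = 743 / 33.700 = 22.05 yr.

22 yr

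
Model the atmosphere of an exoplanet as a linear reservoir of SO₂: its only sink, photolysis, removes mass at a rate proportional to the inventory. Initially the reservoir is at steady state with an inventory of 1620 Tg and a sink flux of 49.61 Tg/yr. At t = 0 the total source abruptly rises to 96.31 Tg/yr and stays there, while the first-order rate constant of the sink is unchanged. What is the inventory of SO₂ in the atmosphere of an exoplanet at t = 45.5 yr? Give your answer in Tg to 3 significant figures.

2770 Tg

The sink rate constant is k = F₀/M₀ = 49.61/1620 = 0.03062 yr⁻¹.
Solving dM/dt = F₁ − kM with M(0) = M₀ gives M(t) = F₁/k + (M₀ − F₁/k)·e^(−kt).
F₁/k = 96.31/0.03062 = 3145.0 Tg; kt = 0.03062 × 45.5 = 1.393, e^(−kt) = 0.2482.
M(45.5) = 3145.0 + (1620 − 3145.0) × 0.2482 = 3145.0 − 378.6 = 2766.4 Tg.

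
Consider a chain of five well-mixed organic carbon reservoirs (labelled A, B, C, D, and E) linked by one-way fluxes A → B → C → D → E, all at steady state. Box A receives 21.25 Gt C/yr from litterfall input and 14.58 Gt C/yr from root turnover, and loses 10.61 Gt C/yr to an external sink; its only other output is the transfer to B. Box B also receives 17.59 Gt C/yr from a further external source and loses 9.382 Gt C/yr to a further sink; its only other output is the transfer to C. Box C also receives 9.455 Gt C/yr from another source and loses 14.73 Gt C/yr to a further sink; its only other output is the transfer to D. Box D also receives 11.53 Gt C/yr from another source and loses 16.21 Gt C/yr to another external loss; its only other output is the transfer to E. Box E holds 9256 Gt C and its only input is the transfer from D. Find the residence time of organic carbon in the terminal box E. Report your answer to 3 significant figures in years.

394 yr

Box A: F(A→B) = (21.25 + 14.58) − 10.61 = 25.220 Gt C/yr.
Box B: F(B→C) = (25.220 + 17.59) − 9.382 = 33.428 Gt C/yr.
Box C: F(C→D) = (33.428 + 9.455) − 14.73 = 28.153 Gt C/yr.
Box D: F(D→E) = (28.153 + 11.53) − 16.21 = 23.473 Gt C/yr.
Box E throughput = its input = 23.473 Gt C/yr; τ = 9256 / 23.473 = 394.3 yr.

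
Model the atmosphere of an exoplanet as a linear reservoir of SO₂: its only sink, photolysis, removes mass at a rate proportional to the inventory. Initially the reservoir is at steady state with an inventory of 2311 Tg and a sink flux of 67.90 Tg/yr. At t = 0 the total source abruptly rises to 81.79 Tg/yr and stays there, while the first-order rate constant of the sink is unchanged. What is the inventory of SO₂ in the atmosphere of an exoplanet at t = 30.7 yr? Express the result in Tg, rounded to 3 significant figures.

τ = M₀/F₀ = 2311/67.90 = 34.04 yr; rate constant k = 1/τ.
New steady state M_∞ = F₁/k = F₁·τ = 81.79 × 34.04 = 2783.8 Tg.
M(t) = M_∞ + (M₀ − M_∞)·e^(−t/τ); t/τ = 30.7/34.04 = 0.9020, so e^(−t/τ) = 0.4058.
M(t) = 2783.8 − 472.8 × 0.4058 = 2591.9 Tg.

2590 Tg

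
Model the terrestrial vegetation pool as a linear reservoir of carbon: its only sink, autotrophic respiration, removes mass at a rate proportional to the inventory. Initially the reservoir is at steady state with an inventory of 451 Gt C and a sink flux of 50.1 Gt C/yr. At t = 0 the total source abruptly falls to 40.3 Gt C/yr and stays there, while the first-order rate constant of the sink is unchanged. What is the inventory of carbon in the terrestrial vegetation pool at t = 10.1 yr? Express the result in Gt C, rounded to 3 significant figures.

The sink rate constant is k = F₀/M₀ = 50.1/451 = 0.1111 yr⁻¹.
Solving dM/dt = F₁ − kM with M(0) = M₀ gives M(t) = F₁/k + (M₀ − F₁/k)·e^(−kt).
F₁/k = 40.3/0.1111 = 362.78 Gt C; kt = 0.1111 × 10.1 = 1.122, e^(−kt) = 0.3256.
M(10.1) = 362.78 + (451 − 362.78) × 0.3256 = 362.78 + 28.73 = 391.51 Gt C.

392 Gt C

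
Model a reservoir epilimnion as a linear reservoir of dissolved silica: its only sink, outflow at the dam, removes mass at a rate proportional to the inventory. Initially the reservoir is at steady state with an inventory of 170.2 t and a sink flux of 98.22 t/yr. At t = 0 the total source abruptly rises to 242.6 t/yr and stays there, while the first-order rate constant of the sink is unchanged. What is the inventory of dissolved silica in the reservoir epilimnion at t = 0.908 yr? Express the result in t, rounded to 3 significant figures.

272 t

Residence time τ = M₀/F₀ = 1.733 yr. The eventual steady state is M_∞ = M₀·(F₁/F₀) = 170.2 × 242.6/98.22 = 420.39 t.
The anomaly ΔM(t) = M(t) − M_∞ decays as ΔM₀·e^(−t/τ) with ΔM₀ = 170.2 − 420.39 = −250.2 t.
At t = 0.908 yr, e^(−t/τ) = e^(−0.5240) = 0.5922, so ΔM = −148.1 t and M = 420.39 − 148.1 = 272.24 t.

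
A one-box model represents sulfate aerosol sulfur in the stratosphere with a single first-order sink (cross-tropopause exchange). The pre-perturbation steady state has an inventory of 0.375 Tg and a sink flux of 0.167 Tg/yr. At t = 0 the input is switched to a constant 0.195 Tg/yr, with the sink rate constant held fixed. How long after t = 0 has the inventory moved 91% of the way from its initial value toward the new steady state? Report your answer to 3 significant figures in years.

5.41 yr

τ = M₀/F₀ = 0.375/0.167 = 2.246 yr.
The remaining gap fraction is e^(−t/τ); 91% covered ⇒ e^(−t/τ) = 0.0900.
t = −τ ln(0.0900) = 2.246 × 2.408 = 5.407 yr.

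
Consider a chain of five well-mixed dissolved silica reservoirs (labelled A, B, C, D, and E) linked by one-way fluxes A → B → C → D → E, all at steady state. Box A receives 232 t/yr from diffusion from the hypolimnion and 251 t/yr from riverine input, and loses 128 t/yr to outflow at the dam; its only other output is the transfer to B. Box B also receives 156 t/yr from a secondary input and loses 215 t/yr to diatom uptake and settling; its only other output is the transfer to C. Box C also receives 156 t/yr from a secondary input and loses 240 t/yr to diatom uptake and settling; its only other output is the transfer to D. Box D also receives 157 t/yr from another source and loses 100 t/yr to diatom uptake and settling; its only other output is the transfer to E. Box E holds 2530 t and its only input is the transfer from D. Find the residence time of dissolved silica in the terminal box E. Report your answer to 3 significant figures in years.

Box A: F(A→B) = (232 + 251) − 128 = 355.00 t/yr.
Box B: F(B→C) = (355.00 + 156) − 215 = 296.00 t/yr.
Box C: F(C→D) = (296.00 + 156) − 240 = 212.00 t/yr.
Box D: F(D→E) = (212.00 + 157) − 100 = 269.00 t/yr.
Box E throughput = its input = 269.00 t/yr; τ = 2530 / 269.00 = 9.405 yr.

9.41 yr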